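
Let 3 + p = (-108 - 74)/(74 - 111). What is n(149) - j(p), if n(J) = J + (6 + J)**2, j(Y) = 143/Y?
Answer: 1711063/71 ≈ 24099.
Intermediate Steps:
p = 71/37 (p = -3 + (-108 - 74)/(74 - 111) = -3 - 182/(-37) = -3 - 182*(-1/37) = -3 + 182/37 = 71/37 ≈ 1.9189)
n(149) - j(p) = (149 + (6 + 149)**2) - 143/71/37 = (149 + 155**2) - 143*37/71 = (149 + 24025) - 1*5291/71 = 24174 - 5291/71 = 1711063/71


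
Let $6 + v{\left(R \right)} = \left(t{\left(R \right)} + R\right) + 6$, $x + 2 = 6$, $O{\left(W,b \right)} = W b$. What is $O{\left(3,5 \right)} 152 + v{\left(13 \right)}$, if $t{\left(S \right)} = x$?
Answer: $2297$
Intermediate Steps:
$x = 4$ ($x = -2 + 6 = 4$)
$t{\left(S \right)} = 4$
$v{\left(R \right)} = 4 + R$ ($v{\left(R \right)} = -6 + \left(\left(4 + R\right) + 6\right) = -6 + \left(10 + R\right) = 4 + R$)
$O{\left(3,5 \right)} 152 + v{\left(13 \right)} = 3 \cdot 5 \cdot 152 + \left(4 + 13\right) = 15 \cdot 152 + 17 = 2280 + 17 = 2297$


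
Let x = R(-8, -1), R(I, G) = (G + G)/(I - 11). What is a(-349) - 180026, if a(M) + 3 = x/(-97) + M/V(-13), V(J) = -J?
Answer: -4313958044/23959 ≈ -1.8006e+5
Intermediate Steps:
R(I, G) = 2*G/(-11 + I) (R(I, G) = (2*G)/(-11 + I) = 2*G/(-11 + I))
x = 2/19 (x = 2*(-1)/(-11 - 8) = 2*(-1)/(-19) = 2*(-1)*(-1/19) = 2/19 ≈ 0.10526)
a(M) = -5531/1843 + M/13 (a(M) = -3 + ((2/19)/(-97) + M/((-1*(-13)))) = -3 + ((2/19)*(-1/97) + M/13) = -3 + (-2/1843 + M*(1/13)) = -3 + (-2/1843 + M/13) = -5531/1843 + M/13)
a(-349) - 180026 = (-5531/1843 + (1/13)*(-349)) - 180026 = (-5531/1843 - 349/13) - 180026 = -715110/23959 - 180026 = -4313958044/23959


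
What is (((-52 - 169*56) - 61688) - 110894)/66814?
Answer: -91049/33407 ≈ -2.7254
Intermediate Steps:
(((-52 - 169*56) - 61688) - 110894)/66814 = (((-52 - 9464) - 61688) - 110894)*(1/66814) = ((-9516 - 61688) - 110894)*(1/66814) = (-71204 - 110894)*(1/66814) = -182098*1/66814 = -91049/33407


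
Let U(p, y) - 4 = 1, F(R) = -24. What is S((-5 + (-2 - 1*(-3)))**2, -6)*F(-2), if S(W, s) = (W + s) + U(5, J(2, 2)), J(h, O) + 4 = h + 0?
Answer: -360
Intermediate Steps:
J(h, O) = -4 + h (J(h, O) = -4 + (h + 0) = -4 + h)
U(p, y) = 5 (U(p, y) = 4 + 1 = 5)
S(W, s) = 5 + W + s (S(W, s) = (W + s) + 5 = 5 + W + s)
S((-5 + (-2 - 1*(-3)))**2, -6)*F(-2) = (5 + (-5 + (-2 - 1*(-3)))**2 - 6)*(-24) = (5 + (-5 + (-2 + 3))**2 - 6)*(-24) = (5 + (-5 + 1)**2 - 6)*(-24) = (5 + (-4)**2 - 6)*(-24) = (5 + 16 - 6)*(-24) = 15*(-24) = -360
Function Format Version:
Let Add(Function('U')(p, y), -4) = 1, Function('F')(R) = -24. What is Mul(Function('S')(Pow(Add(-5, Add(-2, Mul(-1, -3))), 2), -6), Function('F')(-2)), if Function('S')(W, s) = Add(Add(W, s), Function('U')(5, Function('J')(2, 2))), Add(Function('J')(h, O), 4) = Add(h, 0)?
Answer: -360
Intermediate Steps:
Function('J')(h, O) = Add(-4, h) (Function('J')(h, O) = Add(-4, Add(h, 0)) = Add(-4, h))
Function('U')(p, y) = 5 (Function('U')(p, y) = Add(4, 1) = 5)
Function('S')(W, s) = Add(5, W, s) (Function('S')(W, s) = Add(Add(W, s), 5) = Add(5, W, s))
Mul(Function('S')(Pow(Add(-5, Add(-2, Mul(-1, -3))), 2), -6), Function('F')(-2)) = Mul(Add(5, Pow(Add(-5, Add(-2, Mul(-1, -3))), 2), -6), -24) = Mul(Add(5, Pow(Add(-5, Add(-2, 3)), 2), -6), -24) = Mul(Add(5, Pow(Add(-5, 1), 2), -6), -24) = Mul(Add(5, Pow(-4, 2), -6), -24) = Mul(Add(5, 16, -6), -24) = Mul(15, -24) = -360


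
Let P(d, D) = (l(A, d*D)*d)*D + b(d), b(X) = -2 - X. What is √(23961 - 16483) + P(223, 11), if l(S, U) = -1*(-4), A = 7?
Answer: 9587 + √7478 ≈ 9673.5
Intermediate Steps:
l(S, U) = 4
P(d, D) = -2 - d + 4*D*d (P(d, D) = (4*d)*D + (-2 - d) = 4*D*d + (-2 - d) = -2 - d + 4*D*d)
√(23961 - 16483) + P(223, 11) = √(23961 - 16483) + (-2 - 1*223 + 4*11*223) = √7478 + (-2 - 223 + 9812) = √7478 + 9587 = 9587 + √7478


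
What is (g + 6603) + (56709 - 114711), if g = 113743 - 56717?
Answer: 5627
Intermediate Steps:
g = 57026
(g + 6603) + (56709 - 114711) = (57026 + 6603) + (56709 - 114711) = 63629 - 58002 = 5627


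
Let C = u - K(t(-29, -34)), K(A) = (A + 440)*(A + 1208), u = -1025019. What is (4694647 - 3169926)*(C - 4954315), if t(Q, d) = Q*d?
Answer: -13887125324138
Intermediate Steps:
K(A) = (440 + A)*(1208 + A)
C = -4153663 (C = -1025019 - (531520 + (-29*(-34))² + 1648*(-29*(-34))) = -1025019 - (531520 + 986² + 1648*986) = -1025019 - (531520 + 972196 + 1624928) = -1025019 - 1*3128644 = -1025019 - 3128644 = -4153663)
(4694647 - 3169926)*(C - 4954315) = (4694647 - 3169926)*(-4153663 - 4954315) = 1524721*(-9107978) = -13887125324138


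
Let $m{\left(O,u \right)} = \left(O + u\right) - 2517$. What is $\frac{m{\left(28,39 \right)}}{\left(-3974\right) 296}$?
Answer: $\frac{1225}{588152} \approx 0.0020828$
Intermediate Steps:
$m{\left(O,u \right)} = -2517 + O + u$
$\frac{m{\left(28,39 \right)}}{\left(-3974\right) 296} = \frac{-2517 + 28 + 39}{\left(-3974\right) 296} = - \frac{2450}{-1176304} = \left(-2450\right) \left(- \frac{1}{1176304}\right) = \frac{1225}{588152}$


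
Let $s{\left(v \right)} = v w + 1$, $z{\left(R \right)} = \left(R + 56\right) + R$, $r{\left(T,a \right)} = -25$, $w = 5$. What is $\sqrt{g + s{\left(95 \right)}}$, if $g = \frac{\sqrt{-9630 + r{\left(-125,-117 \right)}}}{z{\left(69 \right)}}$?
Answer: $\frac{\sqrt{17914736 + 194 i \sqrt{9655}}}{194} \approx 21.817 + 0.011608 i$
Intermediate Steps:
$z{\left(R \right)} = 56 + 2 R$ ($z{\left(R \right)} = \left(56 + R\right) + R = 56 + 2 R$)
$s{\left(v \right)} = 1 + 5 v$ ($s{\left(v \right)} = v 5 + 1 = 5 v + 1 = 1 + 5 v$)
$g = \frac{i \sqrt{9655}}{194}$ ($g = \frac{\sqrt{-9630 - 25}}{56 + 2 \cdot 69} = \frac{\sqrt{-9655}}{56 + 138} = \frac{i \sqrt{9655}}{194} \approx 0.50649 i$)
$\sqrt{g + s{\left(95 \right)}} = \sqrt{\frac{i \sqrt{9655}}{194} + \left(1 + 5 \cdot 95\right)} = \sqrt{\frac{i \sqrt{9655}}{194} + \left(1 + 475\right)} = \sqrt{\frac{i \sqrt{9655}}{194} + 476} = \sqrt{476 + \frac{i \sqrt{9655}}{194}}$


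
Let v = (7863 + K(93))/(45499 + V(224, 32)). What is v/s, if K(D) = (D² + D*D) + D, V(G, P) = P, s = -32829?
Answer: -2806/166081911 ≈ -1.6895e-5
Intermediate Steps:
K(D) = D + 2*D² (K(D) = (D² + D²) + D = 2*D² + D = D + 2*D²)
v = 2806/5059 (v = (7863 + 93*(1 + 2*93))/(45499 + 32) = (7863 + 93*(1 + 186))/45531 = (7863 + 93*187)*(1/45531) = (7863 + 17391)*(1/45531) = 25254*(1/45531) = 2806/5059 ≈ 0.55466)
v/s = (2806/5059)/(-32829) = (2806/5059)*(-1/32829) = -2806/166081911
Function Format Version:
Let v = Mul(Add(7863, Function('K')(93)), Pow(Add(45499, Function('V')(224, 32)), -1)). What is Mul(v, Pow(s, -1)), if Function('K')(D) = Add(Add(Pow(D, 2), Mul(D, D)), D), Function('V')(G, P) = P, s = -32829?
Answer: Rational(-2806, 166081911) ≈ -1.6895e-5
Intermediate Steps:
Function('K')(D) = Add(D, Mul(2, Pow(D, 2))) (Function('K')(D) = Add(Add(Pow(D, 2), Pow(D, 2)), D) = Add(Mul(2, Pow(D, 2)), D) = Add(D, Mul(2, Pow(D, 2))))
v = Rational(2806, 5059) (v = Mul(Add(7863, Mul(93, Add(1, Mul(2, 93)))), Pow(Add(45499, 32), -1)) = Mul(Add(7863, Mul(93, Add(1, 186))), Pow(45531, -1)) = Mul(Add(7863, Mul(93, 187)), Rational(1, 45531)) = Mul(Add(7863, 17391), Rational(1, 45531)) = Mul(25254, Rational(1, 45531)) = Rational(2806, 5059) ≈ 0.55466)
Mul(v, Pow(s, -1)) = Mul(Rational(2806, 5059), Pow(-32829, -1)) = Mul(Rational(2806, 5059), Rational(-1, 32829)) = Rational(-2806, 166081911)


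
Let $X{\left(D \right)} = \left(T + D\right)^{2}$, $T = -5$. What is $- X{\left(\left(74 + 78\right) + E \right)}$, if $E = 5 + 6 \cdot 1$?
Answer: $-24964$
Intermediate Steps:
$E = 11$ ($E = 5 + 6 = 11$)
$X{\left(D \right)} = \left(-5 + D\right)^{2}$
$- X{\left(\left(74 + 78\right) + E \right)} = - \left(-5 + \left(\left(74 + 78\right) + 11\right)\right)^{2} = - \left(-5 + \left(152 + 11\right)\right)^{2} = - \left(-5 + 163\right)^{2} = - 158^{2} = \left(-1\right) 24964 = -24964$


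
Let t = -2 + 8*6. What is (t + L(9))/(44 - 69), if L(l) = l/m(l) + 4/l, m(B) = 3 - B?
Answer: -809/450 ≈ -1.7978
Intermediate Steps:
t = 46 (t = -2 + 48 = 46)
L(l) = 4/l + l/(3 - l) (L(l) = l/(3 - l) + 4/l = 4/l + l/(3 - l))
(t + L(9))/(44 - 69) = (46 + (4/9 - 1*9/(-3 + 9)))/(44 - 69) = (46 + (4*(⅑) - 1*9/6))/(-25) = (46 + (4/9 - 1*9*⅙))*(-1/25) = (46 + (4/9 - 3/2))*(-1/25) = (46 - 19/18)*(-1/25) = (809/18)*(-1/25) = -809/450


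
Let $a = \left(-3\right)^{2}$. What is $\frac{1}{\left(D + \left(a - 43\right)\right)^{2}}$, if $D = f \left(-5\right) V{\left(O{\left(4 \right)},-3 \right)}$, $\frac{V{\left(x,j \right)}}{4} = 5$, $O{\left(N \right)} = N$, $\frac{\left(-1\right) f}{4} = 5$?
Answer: $\frac{1}{3865156} \approx 2.5872 \cdot 10^{-7}$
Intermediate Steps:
$f = -20$ ($f = \left(-4\right) 5 = -20$)
$V{\left(x,j \right)} = 20$ ($V{\left(x,j \right)} = 4 \cdot 5 = 20$)
$a = 9$
$D = 2000$ ($D = \left(-20\right) \left(-5\right) 20 = 100 \cdot 20 = 2000$)
$\frac{1}{\left(D + \left(a - 43\right)\right)^{2}} = \frac{1}{\left(2000 + \left(9 - 43\right)\right)^{2}} = \frac{1}{\left(2000 - 34\right)^{2}} = \frac{1}{1966^{2}} = \frac{1}{3865156}$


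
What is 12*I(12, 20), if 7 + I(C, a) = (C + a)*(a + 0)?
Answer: 7596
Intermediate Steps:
I(C, a) = -7 + a*(C + a) (I(C, a) = -7 + (C + a)*(a + 0) = -7 + (C + a)*a = -7 + a*(C + a))
12*I(12, 20) = 12*(-7 + 20² + 12*20) = 12*(-7 + 400 + 240) = 12*633 = 7596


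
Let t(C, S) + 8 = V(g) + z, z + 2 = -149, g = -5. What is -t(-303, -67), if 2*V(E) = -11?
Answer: 329/2 ≈ 164.50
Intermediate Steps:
V(E) = -11/2 (V(E) = (1/2)*(-11) = -11/2)
z = -151 (z = -2 - 149 = -151)
t(C, S) = -329/2 (t(C, S) = -8 + (-11/2 - 151) = -8 - 313/2 = -329/2)
-t(-303, -67) = -1*(-329/2) = 329/2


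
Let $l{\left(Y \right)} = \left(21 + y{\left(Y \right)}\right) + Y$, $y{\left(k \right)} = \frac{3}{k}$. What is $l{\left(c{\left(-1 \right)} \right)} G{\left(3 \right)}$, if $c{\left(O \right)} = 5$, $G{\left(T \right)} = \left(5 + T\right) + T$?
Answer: $\frac{1463}{5} \approx 292.6$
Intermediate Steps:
$G{\left(T \right)} = 5 + 2 T$
$l{\left(Y \right)} = 21 + Y + \frac{3}{Y}$ ($l{\left(Y \right)} = \left(21 + \frac{3}{Y}\right) + Y = 21 + Y + \frac{3}{Y}$)
$l{\left(c{\left(-1 \right)} \right)} G{\left(3 \right)} = \left(21 + 5 + \frac{3}{5}\right) \left(5 + 2 \cdot 3\right) = \left(21 + 5 + 3 \cdot \frac{1}{5}\right) \left(5 + 6\right) = \left(21 + 5 + \frac{3}{5}\right) 11 = \frac{133}{5} \cdot 11 = \frac{1463}{5}$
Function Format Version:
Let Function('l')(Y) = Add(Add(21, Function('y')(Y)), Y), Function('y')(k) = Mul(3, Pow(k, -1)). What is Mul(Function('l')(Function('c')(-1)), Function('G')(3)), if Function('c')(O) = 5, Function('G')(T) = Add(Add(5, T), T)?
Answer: Rational(1463, 5) ≈ 292.60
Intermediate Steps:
Function('G')(T) = Add(5, Mul(2, T))
Function('l')(Y) = Add(21, Y, Mul(3, Pow(Y, -1))) (Function('l')(Y) = Add(Add(21, Mul(3, Pow(Y, -1))), Y) = Add(21, Y, Mul(3, Pow(Y, -1))))
Mul(Function('l')(Function('c')(-1)), Function('G')(3)) = Mul(Add(21, 5, Mul(3, Pow(5, -1))), Add(5, Mul(2, 3))) = Mul(Add(21, 5, Mul(3, Rational(1, 5))), Add(5, 6)) = Mul(Add(21, 5, Rational(3, 5)), 11) = Mul(Rational(133, 5), 11) = Rational(1463, 5)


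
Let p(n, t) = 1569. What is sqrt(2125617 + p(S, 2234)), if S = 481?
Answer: 3*sqrt(236354) ≈ 1458.5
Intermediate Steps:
sqrt(2125617 + p(S, 2234)) = sqrt(2125617 + 1569) = sqrt(2127186) = 3*sqrt(236354)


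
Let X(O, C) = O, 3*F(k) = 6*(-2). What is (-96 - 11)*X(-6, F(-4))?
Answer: 642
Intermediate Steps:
F(k) = -4 (F(k) = (6*(-2))/3 = (⅓)*(-12) = -4)
(-96 - 11)*X(-6, F(-4)) = (-96 - 11)*(-6) = -107*(-6) = 642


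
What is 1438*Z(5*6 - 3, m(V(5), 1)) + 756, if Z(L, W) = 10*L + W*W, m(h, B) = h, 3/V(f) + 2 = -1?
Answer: 390454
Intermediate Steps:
V(f) = -1 (V(f) = 3/(-2 - 1) = 3/(-3) = 3*(-1/3) = -1)
Z(L, W) = W**2 + 10*L (Z(L, W) = 10*L + W**2 = W**2 + 10*L)
1438*Z(5*6 - 3, m(V(5), 1)) + 756 = 1438*((-1)**2 + 10*(5*6 - 3)) + 756 = 1438*(1 + 10*(30 - 3)) + 756 = 1438*(1 + 10*27) + 756 = 1438*(1 + 270) + 756 = 1438*271 + 756 = 389698 + 756 = 390454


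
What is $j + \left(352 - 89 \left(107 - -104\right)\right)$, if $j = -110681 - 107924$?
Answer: $-237032$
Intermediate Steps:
$j = -218605$ ($j = -110681 - 107924 = -218605$)
$j + \left(352 - 89 \left(107 - -104\right)\right) = -218605 + \left(352 - 89 \left(107 - -104\right)\right) = -218605 + \left(352 - 89 \left(107 + 104\right)\right) = -218605 + \left(352 - 18779\right) = -218605 - 18427 = -237032$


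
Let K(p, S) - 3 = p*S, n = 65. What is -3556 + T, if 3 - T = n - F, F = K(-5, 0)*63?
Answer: -3429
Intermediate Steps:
K(p, S) = 3 + S*p (K(p, S) = 3 + p*S = 3 + S*p)
F = 189 (F = (3 + 0*(-5))*63 = (3 + 0)*63 = 3*63 = 189)
T = 127 (T = 3 - (65 - 1*189) = 3 - (65 - 189) = 3 - 1*(-124) = 3 + 124 = 127)
-3556 + T = -3556 + 127 = -3429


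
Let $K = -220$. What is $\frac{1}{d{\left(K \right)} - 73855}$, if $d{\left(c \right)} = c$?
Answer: $- \frac{1}{74075} \approx -1.35 \cdot 10^{-5}$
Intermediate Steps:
$\frac{1}{d{\left(K \right)} - 73855} = \frac{1}{-220 - 73855} = \frac{1}{-74075} = - \frac{1}{74075}$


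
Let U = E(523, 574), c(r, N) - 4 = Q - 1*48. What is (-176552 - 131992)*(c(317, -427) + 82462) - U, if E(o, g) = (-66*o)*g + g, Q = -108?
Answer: -25376443882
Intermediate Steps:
E(o, g) = g - 66*g*o (E(o, g) = -66*g*o + g = g - 66*g*o)
c(r, N) = -152 (c(r, N) = 4 + (-108 - 1*48) = 4 + (-108 - 48) = 4 - 156 = -152)
U = -19812758 (U = 574*(1 - 66*523) = 574*(1 - 34518) = 574*(-34517) = -19812758)
(-176552 - 131992)*(c(317, -427) + 82462) - U = (-176552 - 131992)*(-152 + 82462) - 1*(-19812758) = -308544*82310 + 19812758 = -25396256640 + 19812758 = -25376443882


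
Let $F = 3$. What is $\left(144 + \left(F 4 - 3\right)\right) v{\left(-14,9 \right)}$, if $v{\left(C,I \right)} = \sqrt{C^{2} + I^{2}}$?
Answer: $153 \sqrt{277} \approx 2546.4$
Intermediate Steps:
$\left(144 + \left(F 4 - 3\right)\right) v{\left(-14,9 \right)} = \left(144 + \left(3 \cdot 4 - 3\right)\right) \sqrt{\left(-14\right)^{2} + 9^{2}} = \left(144 + \left(12 - 3\right)\right) \sqrt{196 + 81} = \left(144 + 9\right) \sqrt{277} = 153 \sqrt{277}$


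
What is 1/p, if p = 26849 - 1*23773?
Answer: 1/3076 ≈ 0.00032510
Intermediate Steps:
p = 3076 (p = 26849 - 23773 = 3076)
1/p = 1/3076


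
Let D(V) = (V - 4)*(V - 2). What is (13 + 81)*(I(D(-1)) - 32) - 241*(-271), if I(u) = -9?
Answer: 61457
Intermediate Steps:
D(V) = (-4 + V)*(-2 + V)
(13 + 81)*(I(D(-1)) - 32) - 241*(-271) = (13 + 81)*(-9 - 32) - 241*(-271) = 94*(-41) + 65311 = -3854 + 65311 = 61457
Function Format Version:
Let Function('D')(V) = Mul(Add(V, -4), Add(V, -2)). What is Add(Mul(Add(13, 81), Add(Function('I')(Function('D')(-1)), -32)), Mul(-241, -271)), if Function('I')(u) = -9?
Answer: 61457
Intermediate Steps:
Function('D')(V) = Mul(Add(-4, V), Add(-2, V))
Add(Mul(Add(13, 81), Add(Function('I')(Function('D')(-1)), -32)), Mul(-241, -271)) = Add(Mul(Add(13, 81), Add(-9, -32)), Mul(-241, -271)) = Add(Mul(94, -41), 65311) = Add(-3854, 65311) = 61457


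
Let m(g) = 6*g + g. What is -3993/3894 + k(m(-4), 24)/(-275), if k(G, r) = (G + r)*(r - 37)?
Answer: -39411/32450 ≈ -1.2145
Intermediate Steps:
m(g) = 7*g
k(G, r) = (-37 + r)*(G + r) (k(G, r) = (G + r)*(-37 + r) = (-37 + r)*(G + r))
-3993/3894 + k(m(-4), 24)/(-275) = -3993/3894 + (24**2 - 259*(-4) - 37*24 + (7*(-4))*24)/(-275) = -3993*1/3894 + (576 - 37*(-28) - 888 - 28*24)*(-1/275) = -121/118 + (576 + 1036 - 888 - 672)*(-1/275) = -121/118 + 52*(-1/275) = -121/118 - 52/275 = -39411/32450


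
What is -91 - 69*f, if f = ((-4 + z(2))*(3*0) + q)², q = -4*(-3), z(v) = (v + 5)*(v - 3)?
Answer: -10027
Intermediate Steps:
z(v) = (-3 + v)*(5 + v) (z(v) = (5 + v)*(-3 + v) = (-3 + v)*(5 + v))
q = 12
f = 144 (f = ((-4 + (-15 + 2² + 2*2))*(3*0) + 12)² = ((-4 + (-15 + 4 + 4))*0 + 12)² = ((-4 - 7)*0 + 12)² = (-11*0 + 12)² = (0 + 12)² = 12² = 144)
-91 - 69*f = -91 - 69*144 = -91 - 9936 = -10027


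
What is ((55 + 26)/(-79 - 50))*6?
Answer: -162/43 ≈ -3.7674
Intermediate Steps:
((55 + 26)/(-79 - 50))*6 = (81/(-129))*6 = (81*(-1/129))*6 = -27/43*6 = -162/43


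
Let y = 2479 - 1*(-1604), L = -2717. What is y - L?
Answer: 6800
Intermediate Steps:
y = 4083 (y = 2479 + 1604 = 4083)
y - L = 4083 - 1*(-2717) = 4083 + 2717 = 6800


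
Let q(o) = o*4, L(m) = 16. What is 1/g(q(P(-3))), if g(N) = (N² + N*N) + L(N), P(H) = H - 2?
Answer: 1/816 ≈ 0.0012255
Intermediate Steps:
P(H) = -2 + H
q(o) = 4*o
g(N) = 16 + 2*N² (g(N) = (N² + N*N) + 16 = (N² + N²) + 16 = 2*N² + 16 = 16 + 2*N²)
1/g(q(P(-3))) = 1/(16 + 2*(4*(-2 - 3))²) = 1/(16 + 2*(4*(-5))²) = 1/(16 + 2*(-20)²) = 1/(16 + 2*400) = 1/(16 + 800) = 1/816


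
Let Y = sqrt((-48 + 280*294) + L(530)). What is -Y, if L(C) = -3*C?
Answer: -sqrt(80682) ≈ -284.05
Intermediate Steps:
Y = sqrt(80682) (Y = sqrt((-48 + 280*294) - 3*530) = sqrt((-48 + 82320) - 1590) = sqrt(82272 - 1590) = sqrt(80682) ≈ 284.05)
-Y = -sqrt(80682)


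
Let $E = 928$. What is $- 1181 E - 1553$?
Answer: $-1097521$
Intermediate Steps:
$- 1181 E - 1553 = \left(-1181\right) 928 - 1553 = -1095968 - 1553 = -1097521$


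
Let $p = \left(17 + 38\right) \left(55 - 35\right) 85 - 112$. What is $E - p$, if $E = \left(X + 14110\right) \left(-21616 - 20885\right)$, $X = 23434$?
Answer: $-1595750932$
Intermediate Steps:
$p = 93388$ ($p = 55 \cdot 20 \cdot 85 - 112 = 1100 \cdot 85 - 112 = 93500 - 112 = 93388$)
$E = -1595657544$ ($E = \left(23434 + 14110\right) \left(-21616 - 20885\right) = 37544 \left(-42501\right) = -1595657544$)
$E - p = -1595657544 - 93388 = -1595750932$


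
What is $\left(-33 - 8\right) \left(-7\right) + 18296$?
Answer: $18583$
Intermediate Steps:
$\left(-33 - 8\right) \left(-7\right) + 18296 = \left(-41\right) \left(-7\right) + 18296 = 287 + 18296 = 18583$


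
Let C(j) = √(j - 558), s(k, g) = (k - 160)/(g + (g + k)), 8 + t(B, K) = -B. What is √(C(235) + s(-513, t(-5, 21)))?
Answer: √(349287 + 269361*I*√323)/519 ≈ 3.1077 + 2.8916*I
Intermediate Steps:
t(B, K) = -8 - B
s(k, g) = (-160 + k)/(k + 2*g)
C(j) = √(-558 + j)
√(C(235) + s(-513, t(-5, 21))) = √(√(-558 + 235) + (-160 - 513)/(-513 + 2*(-8 - 1*(-5)))) = √(√(-323) - 673/(-513 + 2*(-8 + 5))) = √(I*√323 - 673/(-513 + 2*(-3))) = √(I*√323 - 673/(-513 - 6)) = √(I*√323 - 673/(-519)) = √(I*√323 - 1/519*(-673)) = √(I*√323 + 673/519) = √(673/519 + I*√323)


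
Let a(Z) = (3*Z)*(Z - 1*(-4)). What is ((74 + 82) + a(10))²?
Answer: 331776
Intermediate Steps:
a(Z) = 3*Z*(4 + Z) (a(Z) = (3*Z)*(Z + 4) = (3*Z)*(4 + Z) = 3*Z*(4 + Z))
((74 + 82) + a(10))² = ((74 + 82) + 3*10*(4 + 10))² = (156 + 3*10*14)² = (156 + 420)² = 576² = 331776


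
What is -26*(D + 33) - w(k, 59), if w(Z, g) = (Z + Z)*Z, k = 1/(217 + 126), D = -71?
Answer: 116237210/117649 ≈ 988.00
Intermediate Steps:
k = 1/343 ≈ 0.0029155
w(Z, g) = 2*Z² (w(Z, g) = (2*Z)*Z = 2*Z²)
-26*(D + 33) - w(k, 59) = -26*(-71 + 33) - 2*(1/343)² = -26*(-38) - 2/117649 = 988 - 1*2/117649 = 988 - 2/117649 = 116237210/117649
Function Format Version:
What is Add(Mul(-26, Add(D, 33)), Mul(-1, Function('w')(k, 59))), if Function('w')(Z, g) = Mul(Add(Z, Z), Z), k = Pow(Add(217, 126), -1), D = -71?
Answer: Rational(116237210, 117649) ≈ 988.00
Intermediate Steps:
k = Rational(1, 343) (k = Pow(343, -1) = Rational(1, 343) ≈ 0.0029155)
Function('w')(Z, g) = Mul(2, Pow(Z, 2)) (Function('w')(Z, g) = Mul(Mul(2, Z), Z) = Mul(2, Pow(Z, 2)))
Add(Mul(-26, Add(D, 33)), Mul(-1, Function('w')(k, 59))) = Add(Mul(-26, Add(-71, 33)), Mul(-1, Mul(2, Pow(Rational(1, 343), 2)))) = Add(Mul(-26, -38), Mul(-1, Mul(2, Rational(1, 117649)))) = Add(988, Mul(-1, Rational(2, 117649))) = Add(988, Rational(-2, 117649)) = Rational(116237210, 117649)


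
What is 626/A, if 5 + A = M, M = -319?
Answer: -313/162 ≈ -1.9321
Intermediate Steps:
A = -324 (A = -5 - 319 = -324)
626/A = 626/(-324) = 626*(-1/324) = -313/162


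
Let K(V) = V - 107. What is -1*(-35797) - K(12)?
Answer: 35892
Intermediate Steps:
K(V) = -107 + V
-1*(-35797) - K(12) = -1*(-35797) - (-107 + 12) = 35797 - 1*(-95) = 35797 + 95 = 35892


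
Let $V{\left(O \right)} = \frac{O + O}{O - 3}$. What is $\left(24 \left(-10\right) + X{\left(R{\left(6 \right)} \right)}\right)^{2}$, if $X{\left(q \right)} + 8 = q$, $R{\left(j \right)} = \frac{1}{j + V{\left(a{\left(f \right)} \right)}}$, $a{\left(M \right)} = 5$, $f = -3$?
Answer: $\frac{7436529}{121} \approx 61459.0$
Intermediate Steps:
$V{\left(O \right)} = \frac{2 O}{-3 + O}$
$R{\left(j \right)} = \frac{1}{5 + j}$ ($R{\left(j \right)} = \frac{1}{j + 2 \cdot 5 \frac{1}{-3 + 5}} = \frac{1}{j + 2 \cdot 5 \cdot \frac{1}{2}} = \frac{1}{j + 5} = \frac{1}{5 + j}$)
$X{\left(q \right)} = -8 + q$
$\left(24 \left(-10\right) + X{\left(R{\left(6 \right)} \right)}\right)^{2} = \left(24 \left(-10\right) - \left(8 - \frac{1}{5 + 6}\right)\right)^{2} = \left(-240 - \left(8 - \frac{1}{11}\right)\right)^{2} = \left(-240 + \left(-8 + \frac{1}{11}\right)\right)^{2} = \left(-240 - \frac{87}{11}\right)^{2} = \left(- \frac{2727}{11}\right)^{2} = \frac{7436529}{121}$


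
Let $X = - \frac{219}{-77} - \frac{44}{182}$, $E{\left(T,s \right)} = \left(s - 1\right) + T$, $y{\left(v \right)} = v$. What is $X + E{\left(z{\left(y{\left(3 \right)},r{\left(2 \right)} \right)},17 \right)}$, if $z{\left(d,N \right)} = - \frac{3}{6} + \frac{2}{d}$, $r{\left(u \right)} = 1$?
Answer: $\frac{112727}{6006} \approx 18.769$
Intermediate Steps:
$z{\left(d,N \right)} = - \frac{1}{2} + \frac{2}{d}$ ($z{\left(d,N \right)} = \left(-3\right) \frac{1}{6} + \frac{2}{d} = - \frac{1}{2} + \frac{2}{d}$)
$E{\left(T,s \right)} = -1 + T + s$ ($E{\left(T,s \right)} = \left(-1 + s\right) + T = -1 + T + s$)
$X = \frac{2605}{1001}$ ($X = \left(-219\right) \left(- \frac{1}{77}\right) - \frac{22}{91} = \frac{219}{77} - \frac{22}{91} = \frac{2605}{1001} \approx 2.6024$)
$X + E{\left(z{\left(y{\left(3 \right)},r{\left(2 \right)} \right)},17 \right)} = \frac{2605}{1001} + \left(-1 + \frac{4 - 3}{2 \cdot 3} + 17\right) = \frac{2605}{1001} + \left(-1 + \frac{1}{2} \cdot \frac{1}{3} \left(4 - 3\right) + 17\right) = \frac{2605}{1001} + \left(-1 + \frac{1}{2} \cdot \frac{1}{3} \cdot 1 + 17\right) = \frac{2605}{1001} + \left(-1 + \frac{1}{6} + 17\right) = \frac{2605}{1001} + \frac{97}{6} = \frac{112727}{6006}$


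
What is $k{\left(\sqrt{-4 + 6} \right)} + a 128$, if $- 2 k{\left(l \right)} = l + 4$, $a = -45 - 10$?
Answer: $-7042 - \frac{\sqrt{2}}{2} \approx -7042.7$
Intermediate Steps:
$a = -55$ ($a = -45 - 10 = -55$)
$k{\left(l \right)} = -2 - \frac{l}{2}$ ($k{\left(l \right)} = - \frac{l + 4}{2} = - \frac{4 + l}{2} = -2 - \frac{l}{2}$)
$k{\left(\sqrt{-4 + 6} \right)} + a 128 = \left(-2 - \frac{\sqrt{-4 + 6}}{2}\right) - 7040 = \left(-2 - \frac{\sqrt{2}}{2}\right) - 7040 = -7042 - \frac{\sqrt{2}}{2}$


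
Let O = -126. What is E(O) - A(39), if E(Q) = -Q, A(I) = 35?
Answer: 91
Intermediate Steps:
E(O) - A(39) = -1*(-126) - 1*35 = 126 - 35 = 91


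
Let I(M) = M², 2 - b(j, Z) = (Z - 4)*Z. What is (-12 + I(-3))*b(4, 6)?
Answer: 30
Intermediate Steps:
b(j, Z) = 2 - Z*(-4 + Z) (b(j, Z) = 2 - (Z - 4)*Z = 2 - (-4 + Z)*Z = 2 - Z*(-4 + Z))
(-12 + I(-3))*b(4, 6) = (-12 + (-3)²)*(2 - 1*6² + 4*6) = (-12 + 9)*(2 - 1*36 + 24) = -3*(2 - 36 + 24) = -3*(-10) = 30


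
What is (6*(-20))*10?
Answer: -1200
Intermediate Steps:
(6*(-20))*10 = -120*10 = -1200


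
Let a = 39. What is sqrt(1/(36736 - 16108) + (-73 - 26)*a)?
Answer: I*sqrt(45636417111)/3438 ≈ 62.137*I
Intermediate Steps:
sqrt(1/(36736 - 16108) + (-73 - 26)*a) = sqrt(1/(36736 - 16108) + (-73 - 26)*39) = sqrt(1/20628 - 99*39) = sqrt(1/20628 - 3861) = sqrt(-79644707/20628) = I*sqrt(45636417111)/3438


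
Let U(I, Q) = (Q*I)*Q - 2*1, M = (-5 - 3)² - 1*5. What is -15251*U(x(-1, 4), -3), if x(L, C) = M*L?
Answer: 8128783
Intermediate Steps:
M = 59 (M = (-8)² - 5 = 64 - 5 = 59)
x(L, C) = 59*L
U(I, Q) = -2 + I*Q² (U(I, Q) = (I*Q)*Q - 2 = I*Q² - 2 = -2 + I*Q²)
-15251*U(x(-1, 4), -3) = -15251*(-2 + (59*(-1))*(-3)²) = -15251*(-2 - 59*9) = -15251*(-2 - 531) = -15251*(-533) = 8128783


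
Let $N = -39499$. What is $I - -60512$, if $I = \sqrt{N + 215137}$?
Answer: $60512 + \sqrt{175638} \approx 60931.0$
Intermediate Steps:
$I = \sqrt{175638}$ ($I = \sqrt{-39499 + 215137} = \sqrt{175638} \approx 419.09$)
$I - -60512 = \sqrt{175638} - -60512 = \sqrt{175638} + 60512 = 60512 + \sqrt{175638}$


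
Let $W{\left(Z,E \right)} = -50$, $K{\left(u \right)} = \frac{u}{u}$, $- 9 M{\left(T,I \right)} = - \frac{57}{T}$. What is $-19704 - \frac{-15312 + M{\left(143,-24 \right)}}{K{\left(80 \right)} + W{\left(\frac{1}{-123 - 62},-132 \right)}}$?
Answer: $- \frac{420766613}{21021} \approx -20017.0$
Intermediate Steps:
$M{\left(T,I \right)} = \frac{19}{3 T}$ ($M{\left(T,I \right)} = - \frac{\left(-57\right) \frac{1}{T}}{9} = \frac{19}{3 T}$)
$K{\left(u \right)} = 1$
$-19704 - \frac{-15312 + M{\left(143,-24 \right)}}{K{\left(80 \right)} + W{\left(\frac{1}{-123 - 62},-132 \right)}} = -19704 - \frac{-15312 + \frac{19}{3 \cdot 143}}{1 - 50} = -19704 - \frac{-15312 + \frac{19}{3} \cdot \frac{1}{143}}{-49} = -19704 - \left(-15312 + \frac{19}{429}\right) \left(- \frac{1}{49}\right) = -19704 - \left(- \frac{6568829}{429}\right) \left(- \frac{1}{49}\right) = -19704 - \frac{6568829}{21021} = - \frac{420766613}{21021}$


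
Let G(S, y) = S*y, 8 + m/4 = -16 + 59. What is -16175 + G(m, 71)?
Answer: -6235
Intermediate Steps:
m = 140 (m = -32 + 4*(-16 + 59) = -32 + 4*43 = -32 + 172 = 140)
-16175 + G(m, 71) = -16175 + 140*71 = -16175 + 9940 = -6235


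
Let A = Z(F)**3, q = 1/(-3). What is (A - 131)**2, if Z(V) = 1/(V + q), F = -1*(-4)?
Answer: 30392343556/1771561 ≈ 17156.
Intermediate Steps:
q = -1/3 ≈ -0.33333
F = 4
Z(V) = 1/(-1/3 + V) (Z(V) = 1/(V - 1/3) = 1/(-1/3 + V))
A = 27/1331 (A = (3/(-1 + 3*4))**3 = (3/(-1 + 12))**3 = (3/11)**3 = 27/1331 ≈ 0.020285)
(A - 131)**2 = (27/1331 - 131)**2 = (-174334/1331)**2 = 30392343556/1771561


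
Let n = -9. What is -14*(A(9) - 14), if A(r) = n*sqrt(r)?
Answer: 574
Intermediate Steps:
A(r) = -9*sqrt(r)
-14*(A(9) - 14) = -14*(-9*sqrt(9) - 14) = -14*(-9*3 - 14) = -14*(-27 - 14) = -14*(-41) = 574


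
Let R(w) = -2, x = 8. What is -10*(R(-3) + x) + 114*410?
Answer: 46680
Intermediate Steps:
-10*(R(-3) + x) + 114*410 = -10*(-2 + 8) + 114*410 = -10*6 + 46740 = -60 + 46740 = 46680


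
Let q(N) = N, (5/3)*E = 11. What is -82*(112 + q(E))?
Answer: -48626/5 ≈ -9725.2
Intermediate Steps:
E = 33/5 (E = (⅗)*11 = 33/5 ≈ 6.6000)
-82*(112 + q(E)) = -82*(112 + 33/5) = -82*593/5 = -48626/5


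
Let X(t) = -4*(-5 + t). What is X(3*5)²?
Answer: 1600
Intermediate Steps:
X(t) = 20 - 4*t
X(3*5)² = (20 - 12*5)² = (20 - 4*15)² = (20 - 60)² = (-40)² = 1600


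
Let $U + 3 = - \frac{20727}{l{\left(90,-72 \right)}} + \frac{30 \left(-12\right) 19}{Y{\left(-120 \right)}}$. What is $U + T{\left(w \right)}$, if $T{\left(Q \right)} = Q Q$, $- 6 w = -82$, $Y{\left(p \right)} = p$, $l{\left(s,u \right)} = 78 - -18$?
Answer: $\frac{7163}{288} \approx 24.872$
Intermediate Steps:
$l{\left(s,u \right)} = 96$ ($l{\left(s,u \right)} = 78 + 18 = 96$)
$w = \frac{41}{3}$ ($w = \left(- \frac{1}{6}\right) \left(-82\right) = \frac{41}{3} \approx 13.667$)
$T{\left(Q \right)} = Q^{2}$
$U = - \frac{5181}{32}$ ($U = -3 - \left(\frac{6909}{32} - \frac{30 \left(-12\right) 19}{-120}\right) = -3 - \left(\frac{6909}{32} - \left(-360\right) 19 \left(- \frac{1}{120}\right)\right) = -3 - \frac{5085}{32} = - \frac{5181}{32} \approx -161.91$)
$U + T{\left(w \right)} = - \frac{5181}{32} + \left(\frac{41}{3}\right)^{2} = - \frac{5181}{32} + \frac{1681}{9} = \frac{7163}{288}$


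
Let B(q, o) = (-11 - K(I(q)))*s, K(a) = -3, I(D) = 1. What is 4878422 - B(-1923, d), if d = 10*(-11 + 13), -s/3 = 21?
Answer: 4877918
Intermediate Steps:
s = -63 (s = -3*21 = -63)
d = 20 (d = 10*2 = 20)
B(q, o) = 504 (B(q, o) = (-11 - 1*(-3))*(-63) = (-11 + 3)*(-63) = -8*(-63) = 504)
4878422 - B(-1923, d) = 4878422 - 1*504 = 4878422 - 504 = 4877918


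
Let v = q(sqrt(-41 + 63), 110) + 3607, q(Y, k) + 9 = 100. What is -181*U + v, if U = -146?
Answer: 30124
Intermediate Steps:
q(Y, k) = 91 (q(Y, k) = -9 + 100 = 91)
v = 3698 (v = 91 + 3607 = 3698)
-181*U + v = -181*(-146) + 3698 = 26426 + 3698 = 30124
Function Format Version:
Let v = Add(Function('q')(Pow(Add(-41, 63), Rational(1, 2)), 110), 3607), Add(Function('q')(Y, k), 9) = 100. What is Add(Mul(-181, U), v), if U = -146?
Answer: 30124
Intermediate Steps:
Function('q')(Y, k) = 91 (Function('q')(Y, k) = Add(-9, 100) = 91)
v = 3698 (v = Add(91, 3607) = 3698)
Add(Mul(-181, U), v) = Add(Mul(-181, -146), 3698) = Add(26426, 3698) = 30124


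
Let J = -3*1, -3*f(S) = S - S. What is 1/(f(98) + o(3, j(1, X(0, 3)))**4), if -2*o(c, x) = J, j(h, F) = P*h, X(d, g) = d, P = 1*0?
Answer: 16/81 ≈ 0.19753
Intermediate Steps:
P = 0
j(h, F) = 0 (j(h, F) = 0*h = 0)
f(S) = 0 (f(S) = -(S - S)/3 = -1/3*0 = 0)
J = -3
o(c, x) = 3/2 (o(c, x) = -1/2*(-3) = 3/2)
1/(f(98) + o(3, j(1, X(0, 3)))**4) = 1/(0 + (3/2)**4) = 1/(0 + 81/16) = 1/(81/16) = 16/81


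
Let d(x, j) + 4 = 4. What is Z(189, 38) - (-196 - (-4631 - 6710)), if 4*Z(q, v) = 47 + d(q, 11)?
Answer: -44533/4 ≈ -11133.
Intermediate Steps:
d(x, j) = 0 (d(x, j) = -4 + 4 = 0)
Z(q, v) = 47/4 (Z(q, v) = (47 + 0)/4 = (¼)*47 = 47/4)
Z(189, 38) - (-196 - (-4631 - 6710)) = 47/4 - (-196 - (-4631 - 6710)) = 47/4 - (-196 - 1*(-11341)) = 47/4 - (-196 + 11341) = 47/4 - 1*11145 = 47/4 - 11145 = -44533/4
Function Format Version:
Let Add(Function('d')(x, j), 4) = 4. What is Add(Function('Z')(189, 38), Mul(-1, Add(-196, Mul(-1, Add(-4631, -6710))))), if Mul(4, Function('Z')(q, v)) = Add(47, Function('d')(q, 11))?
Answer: Rational(-44533, 4) ≈ -11133.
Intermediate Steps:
Function('d')(x, j) = 0 (Function('d')(x, j) = Add(-4, 4) = 0)
Function('Z')(q, v) = Rational(47, 4) (Function('Z')(q, v) = Mul(Rational(1, 4), Add(47, 0)) = Mul(Rational(1, 4), 47) = Rational(47, 4))
Add(Function('Z')(189, 38), Mul(-1, Add(-196, Mul(-1, Add(-4631, -6710))))) = Add(Rational(47, 4), Mul(-1, Add(-196, Mul(-1, Add(-4631, -6710))))) = Add(Rational(47, 4), Mul(-1, Add(-196, Mul(-1, -11341)))) = Add(Rational(47, 4), Mul(-1, Add(-196, 11341))) = Add(Rational(47, 4), Mul(-1, 11145)) = Add(Rational(47, 4), -11145) = Rational(-44533, 4)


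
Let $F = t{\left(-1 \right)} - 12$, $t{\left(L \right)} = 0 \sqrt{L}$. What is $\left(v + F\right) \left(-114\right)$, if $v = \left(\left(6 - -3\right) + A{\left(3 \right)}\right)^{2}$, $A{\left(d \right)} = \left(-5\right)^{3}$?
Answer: $-1532616$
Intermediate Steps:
$A{\left(d \right)} = -125$
$t{\left(L \right)} = 0$
$F = -12$ ($F = 0 - 12 = -12$)
$v = 13456$ ($v = \left(\left(6 - -3\right) - 125\right)^{2} = \left(\left(6 + 3\right) - 125\right)^{2} = \left(9 - 125\right)^{2} = \left(-116\right)^{2} = 13456$)
$\left(v + F\right) \left(-114\right) = \left(13456 - 12\right) \left(-114\right) = 13444 \left(-114\right) = -1532616$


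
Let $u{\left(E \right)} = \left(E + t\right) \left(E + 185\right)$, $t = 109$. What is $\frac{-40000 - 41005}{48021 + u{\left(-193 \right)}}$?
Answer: $- \frac{81005}{48693} \approx -1.6636$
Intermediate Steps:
$u{\left(E \right)} = \left(109 + E\right) \left(185 + E\right)$ ($u{\left(E \right)} = \left(E + 109\right) \left(E + 185\right) = \left(109 + E\right) \left(185 + E\right)$)
$\frac{-40000 - 41005}{48021 + u{\left(-193 \right)}} = \frac{-40000 - 41005}{48021 + \left(20165 + \left(-193\right)^{2} + 294 \left(-193\right)\right)} = - \frac{81005}{48021 + \left(20165 + 37249 - 56742\right)} = - \frac{81005}{48021 + 672} = - \frac{81005}{48693}$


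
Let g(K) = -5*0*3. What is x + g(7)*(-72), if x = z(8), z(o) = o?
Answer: 8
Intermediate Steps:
x = 8
g(K) = 0 (g(K) = 0*3 = 0)
x + g(7)*(-72) = 8 + 0*(-72) = 8 + 0 = 8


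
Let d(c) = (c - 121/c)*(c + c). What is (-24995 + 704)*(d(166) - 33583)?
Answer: -517082517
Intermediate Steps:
d(c) = 2*c*(c - 121/c) (d(c) = (c - 121/c)*(2*c) = 2*c*(c - 121/c))
(-24995 + 704)*(d(166) - 33583) = (-24995 + 704)*((-242 + 2*166**2) - 33583) = -24291*((-242 + 2*27556) - 33583) = -24291*((-242 + 55112) - 33583) = -24291*(54870 - 33583) = -24291*21287 = -517082517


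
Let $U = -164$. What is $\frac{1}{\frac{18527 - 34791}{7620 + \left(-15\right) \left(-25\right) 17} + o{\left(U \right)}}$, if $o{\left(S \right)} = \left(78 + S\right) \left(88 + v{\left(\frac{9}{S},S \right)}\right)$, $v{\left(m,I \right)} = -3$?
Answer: $- \frac{13995}{102319714} \approx -0.00013678$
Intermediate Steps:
$o{\left(S \right)} = 6630 + 85 S$ ($o{\left(S \right)} = \left(78 + S\right) \left(88 - 3\right) = \left(78 + S\right) 85 = 6630 + 85 S$)
$\frac{1}{\frac{18527 - 34791}{7620 + \left(-15\right) \left(-25\right) 17} + o{\left(U \right)}} = \frac{1}{\frac{18527 - 34791}{7620 + \left(-15\right) \left(-25\right) 17} + \left(6630 + 85 \left(-164\right)\right)} = \frac{1}{- \frac{16264}{7620 + 375 \cdot 17} + \left(6630 - 13940\right)} = \frac{1}{- \frac{16264}{7620 + 6375} - 7310} = \frac{1}{- \frac{16264}{13995} - 7310} = \frac{1}{- \frac{102319714}{13995}} = - \frac{13995}{102319714}$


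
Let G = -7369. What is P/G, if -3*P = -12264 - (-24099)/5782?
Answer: -23628783/42607558 ≈ -0.55457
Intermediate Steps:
P = 23628783/5782 (P = -(-12264 - (-24099)/5782)/3 = -(-12264 - 1*(-24099/5782))/3 = -(-12264 + 24099/5782)/3 = -⅓*(-70886349/5782) = 23628783/5782 ≈ 4086.6)
P/G = (23628783/5782)/(-7369) = (23628783/5782)*(-1/7369) = -23628783/42607558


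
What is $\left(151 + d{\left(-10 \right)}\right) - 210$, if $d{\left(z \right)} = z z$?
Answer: $41$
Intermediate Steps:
$d{\left(z \right)} = z^{2}$
$\left(151 + d{\left(-10 \right)}\right) - 210 = \left(151 + \left(-10\right)^{2}\right) - 210 = \left(151 + 100\right) - 210 = 251 - 210 = 41$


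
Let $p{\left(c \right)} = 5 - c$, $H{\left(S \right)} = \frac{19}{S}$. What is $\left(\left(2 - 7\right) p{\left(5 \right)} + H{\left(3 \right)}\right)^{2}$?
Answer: $\frac{361}{9} \approx 40.111$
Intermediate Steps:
$\left(\left(2 - 7\right) p{\left(5 \right)} + H{\left(3 \right)}\right)^{2} = \left(\left(2 - 7\right) \left(5 - 5\right) + \frac{19}{3}\right)^{2} = \left(\left(2 - 7\right) \left(5 - 5\right) + 19 \cdot \frac{1}{3}\right)^{2} = \left(\left(-5\right) 0 + \frac{19}{3}\right)^{2} = \left(0 + \frac{19}{3}\right)^{2} = \left(\frac{19}{3}\right)^{2} = \frac{361}{9}$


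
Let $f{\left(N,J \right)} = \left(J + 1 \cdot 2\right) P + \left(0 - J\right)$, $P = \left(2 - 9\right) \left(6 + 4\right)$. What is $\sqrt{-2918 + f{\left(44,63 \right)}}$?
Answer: $i \sqrt{7531} \approx 86.781 i$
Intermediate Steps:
$P = -70$ ($P = \left(2 - 9\right) 10 = \left(-7\right) 10 = -70$)
$f{\left(N,J \right)} = -140 - 71 J$ ($f{\left(N,J \right)} = \left(J + 1 \cdot 2\right) \left(-70\right) + \left(0 - J\right) = \left(J + 2\right) \left(-70\right) - J = \left(2 + J\right) \left(-70\right) - J = \left(-140 - 70 J\right) - J = -140 - 71 J$)
$\sqrt{-2918 + f{\left(44,63 \right)}} = \sqrt{-2918 - 4613} = \sqrt{-7531} = i \sqrt{7531}$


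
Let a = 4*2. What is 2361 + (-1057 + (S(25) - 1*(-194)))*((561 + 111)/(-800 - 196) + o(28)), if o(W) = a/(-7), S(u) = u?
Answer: 2256669/581 ≈ 3884.1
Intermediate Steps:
a = 8
o(W) = -8/7 (o(W) = 8/(-7) = 8*(-⅐) = -8/7)
2361 + (-1057 + (S(25) - 1*(-194)))*((561 + 111)/(-800 - 196) + o(28)) = 2361 + (-1057 + (25 - 1*(-194)))*((561 + 111)/(-800 - 196) - 8/7) = 2361 + (-1057 + (25 + 194))*(672/(-996) - 8/7) = 2361 + (-1057 + 219)*(672*(-1/996) - 8/7) = 2361 - 838*(-56/83 - 8/7) = 2361 - 838*(-1056/581) = 2361 + 884928/581 = 2256669/581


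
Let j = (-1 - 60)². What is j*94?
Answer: 349774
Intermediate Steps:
j = 3721 (j = (-61)² = 3721)
j*94 = 3721*94 = 349774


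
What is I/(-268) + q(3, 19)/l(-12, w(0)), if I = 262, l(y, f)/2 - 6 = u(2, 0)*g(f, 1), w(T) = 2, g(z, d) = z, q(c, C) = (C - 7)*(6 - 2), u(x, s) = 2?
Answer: 953/670 ≈ 1.4224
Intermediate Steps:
q(c, C) = -28 + 4*C (q(c, C) = (-7 + C)*4 = -28 + 4*C)
l(y, f) = 12 + 4*f (l(y, f) = 12 + 2*(2*f) = 12 + 4*f)
I/(-268) + q(3, 19)/l(-12, w(0)) = 262/(-268) + (-28 + 4*19)/(12 + 4*2) = 262*(-1/268) + (-28 + 76)/(12 + 8) = -131/134 + 48/20 = -131/134 + 48*(1/20) = -131/134 + 12/5 = 953/670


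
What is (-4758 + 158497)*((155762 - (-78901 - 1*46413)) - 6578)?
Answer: 42201048022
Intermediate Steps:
(-4758 + 158497)*((155762 - (-78901 - 1*46413)) - 6578) = 153739*((155762 - (-78901 - 46413)) - 6578) = 153739*((155762 - 1*(-125314)) - 6578) = 153739*((155762 + 125314) - 6578) = 153739*(281076 - 6578) = 153739*274498 = 42201048022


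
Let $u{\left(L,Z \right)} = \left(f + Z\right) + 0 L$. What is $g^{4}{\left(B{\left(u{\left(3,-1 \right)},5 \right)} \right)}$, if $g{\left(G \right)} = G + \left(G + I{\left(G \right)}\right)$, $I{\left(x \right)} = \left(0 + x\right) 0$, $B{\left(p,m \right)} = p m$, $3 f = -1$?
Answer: $\frac{2560000}{81} \approx 31605.0$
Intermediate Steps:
$f = - \frac{1}{3}$ ($f = \frac{1}{3} \left(-1\right) = - \frac{1}{3} \approx -0.33333$)
$u{\left(L,Z \right)} = - \frac{1}{3} + Z$ ($u{\left(L,Z \right)} = \left(- \frac{1}{3} + Z\right) + 0 L = \left(- \frac{1}{3} + Z\right) + 0 = - \frac{1}{3} + Z$)
$B{\left(p,m \right)} = m p$
$I{\left(x \right)} = 0$ ($I{\left(x \right)} = x 0 = 0$)
$g{\left(G \right)} = 2 G$ ($g{\left(G \right)} = G + \left(G + 0\right) = G + G = 2 G$)
$g^{4}{\left(B{\left(u{\left(3,-1 \right)},5 \right)} \right)} = \left(2 \cdot 5 \left(- \frac{1}{3} - 1\right)\right)^{4} = \left(2 \cdot 5 \left(- \frac{4}{3}\right)\right)^{4} = \left(2 \left(- \frac{20}{3}\right)\right)^{4} = \left(- \frac{40}{3}\right)^{4} = \frac{2560000}{81}$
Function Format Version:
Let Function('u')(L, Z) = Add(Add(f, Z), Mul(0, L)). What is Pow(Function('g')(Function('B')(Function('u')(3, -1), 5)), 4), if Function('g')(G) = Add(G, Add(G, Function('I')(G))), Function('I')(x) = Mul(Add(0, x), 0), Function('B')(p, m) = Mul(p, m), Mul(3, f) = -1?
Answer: Rational(2560000, 81) ≈ 31605.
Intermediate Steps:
f = Rational(-1, 3) (f = Mul(Rational(1, 3), -1) = Rational(-1, 3) ≈ -0.33333)
Function('u')(L, Z) = Add(Rational(-1, 3), Z) (Function('u')(L, Z) = Add(Add(Rational(-1, 3), Z), Mul(0, L)) = Add(Add(Rational(-1, 3), Z), 0) = Add(Rational(-1, 3), Z))
Function('B')(p, m) = Mul(m, p)
Function('I')(x) = 0 (Function('I')(x) = Mul(x, 0) = 0)
Function('g')(G) = Mul(2, G) (Function('g')(G) = Add(G, Add(G, 0)) = Add(G, G) = Mul(2, G))
Pow(Function('g')(Function('B')(Function('u')(3, -1), 5)), 4) = Pow(Mul(2, Mul(5, Add(Rational(-1, 3), -1))), 4) = Pow(Mul(2, Mul(5, Rational(-4, 3))), 4) = Pow(Mul(2, Rational(-20, 3)), 4) = Pow(Rational(-40, 3), 4) = Rational(2560000, 81)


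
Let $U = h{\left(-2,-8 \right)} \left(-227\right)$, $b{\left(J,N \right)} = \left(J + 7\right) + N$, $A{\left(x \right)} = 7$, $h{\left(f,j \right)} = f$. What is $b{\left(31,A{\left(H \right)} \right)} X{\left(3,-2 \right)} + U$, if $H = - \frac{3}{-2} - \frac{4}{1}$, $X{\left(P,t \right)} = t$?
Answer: $364$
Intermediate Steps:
$H = - \frac{5}{2}$ ($H = \left(-3\right) \left(- \frac{1}{2}\right) - 4 = \frac{3}{2} - 4 = - \frac{5}{2} \approx -2.5$)
$b{\left(J,N \right)} = 7 + J + N$ ($b{\left(J,N \right)} = \left(7 + J\right) + N = 7 + J + N$)
$U = 454$ ($U = \left(-2\right) \left(-227\right) = 454$)
$b{\left(31,A{\left(H \right)} \right)} X{\left(3,-2 \right)} + U = \left(7 + 31 + 7\right) \left(-2\right) + 454 = 45 \left(-2\right) + 454 = -90 + 454 = 364$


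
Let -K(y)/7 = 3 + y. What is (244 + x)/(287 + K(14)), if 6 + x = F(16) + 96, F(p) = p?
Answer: 25/12 ≈ 2.0833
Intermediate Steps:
K(y) = -21 - 7*y (K(y) = -7*(3 + y) = -21 - 7*y)
x = 106 (x = -6 + (16 + 96) = -6 + 112 = 106)
(244 + x)/(287 + K(14)) = (244 + 106)/(287 + (-21 - 7*14)) = 350/(287 + (-21 - 98)) = 350/(287 - 119) = 350/168 = 350*(1/168) = 25/12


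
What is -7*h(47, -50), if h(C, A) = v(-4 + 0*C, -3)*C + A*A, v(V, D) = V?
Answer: -16184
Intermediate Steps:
h(C, A) = A² - 4*C (h(C, A) = (-4 + 0*C)*C + A*A = (-4 + 0)*C + A² = -4*C + A² = A² - 4*C)
-7*h(47, -50) = -7*((-50)² - 4*47) = -7*(2500 - 188) = -7*2312 = -16184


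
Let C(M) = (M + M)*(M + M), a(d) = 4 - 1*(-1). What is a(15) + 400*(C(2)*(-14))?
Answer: -89595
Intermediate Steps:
a(d) = 5 (a(d) = 4 + 1 = 5)
C(M) = 4*M**2 (C(M) = (2*M)*(2*M) = 4*M**2)
a(15) + 400*(C(2)*(-14)) = 5 + 400*((4*2**2)*(-14)) = 5 + 400*((4*4)*(-14)) = 5 + 400*(16*(-14)) = 5 + 400*(-224) = 5 - 89600 = -89595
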